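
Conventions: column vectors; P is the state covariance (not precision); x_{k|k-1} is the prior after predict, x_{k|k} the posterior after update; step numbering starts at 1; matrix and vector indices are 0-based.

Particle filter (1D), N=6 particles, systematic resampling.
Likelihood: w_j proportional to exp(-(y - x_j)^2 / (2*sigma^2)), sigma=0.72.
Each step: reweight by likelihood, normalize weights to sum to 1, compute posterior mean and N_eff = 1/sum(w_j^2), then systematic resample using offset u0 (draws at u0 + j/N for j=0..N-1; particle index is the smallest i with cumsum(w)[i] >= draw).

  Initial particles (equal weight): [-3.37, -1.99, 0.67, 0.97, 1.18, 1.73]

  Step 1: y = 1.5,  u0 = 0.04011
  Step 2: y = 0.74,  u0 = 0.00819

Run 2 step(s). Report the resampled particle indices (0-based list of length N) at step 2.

resampled_idx = [0, 0, 1, 2, 3, 4]

step 1: w=[0.0000, 0.0000, 0.1642, 0.2434, 0.2891, 0.3033]  mean=1.2119  Neff=3.8202  idx=[2, 3, 3, 4, 5, 5]
step 2: w=[0.2210, 0.2110, 0.2110, 0.1843, 0.0863, 0.0863]  mean=1.0736  Neff=5.3536  idx=[0, 0, 1, 2, 3, 4]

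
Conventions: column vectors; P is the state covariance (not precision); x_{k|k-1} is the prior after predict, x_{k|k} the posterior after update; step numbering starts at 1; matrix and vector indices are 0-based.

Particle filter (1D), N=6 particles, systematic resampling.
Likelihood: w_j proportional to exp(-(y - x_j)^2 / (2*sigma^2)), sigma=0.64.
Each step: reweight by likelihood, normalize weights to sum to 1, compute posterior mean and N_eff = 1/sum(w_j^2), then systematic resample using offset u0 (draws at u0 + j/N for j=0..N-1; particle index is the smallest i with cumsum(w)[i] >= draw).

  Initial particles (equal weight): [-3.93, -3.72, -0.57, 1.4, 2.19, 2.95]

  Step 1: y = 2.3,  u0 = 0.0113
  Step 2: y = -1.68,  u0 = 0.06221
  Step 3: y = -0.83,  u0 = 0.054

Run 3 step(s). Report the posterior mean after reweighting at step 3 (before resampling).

post_mean = 1.4000

step 1: w=[0.0000, 0.0000, 0.0000, 0.1904, 0.5041, 0.3055]  mean=2.2717  Neff=2.6061  idx=[3, 3, 4, 4, 4, 5]
step 2: w=[0.4991, 0.4991, 0.0006, 0.0006, 0.0006, 0.0000]  mean=1.4015  Neff=2.0074  idx=[0, 0, 0, 1, 1, 1]
step 3: w=[0.1667, 0.1667, 0.1667, 0.1667, 0.1667, 0.1667]  mean=1.4000  Neff=6.0000  idx=[0, 1, 2, 3, 4, 5]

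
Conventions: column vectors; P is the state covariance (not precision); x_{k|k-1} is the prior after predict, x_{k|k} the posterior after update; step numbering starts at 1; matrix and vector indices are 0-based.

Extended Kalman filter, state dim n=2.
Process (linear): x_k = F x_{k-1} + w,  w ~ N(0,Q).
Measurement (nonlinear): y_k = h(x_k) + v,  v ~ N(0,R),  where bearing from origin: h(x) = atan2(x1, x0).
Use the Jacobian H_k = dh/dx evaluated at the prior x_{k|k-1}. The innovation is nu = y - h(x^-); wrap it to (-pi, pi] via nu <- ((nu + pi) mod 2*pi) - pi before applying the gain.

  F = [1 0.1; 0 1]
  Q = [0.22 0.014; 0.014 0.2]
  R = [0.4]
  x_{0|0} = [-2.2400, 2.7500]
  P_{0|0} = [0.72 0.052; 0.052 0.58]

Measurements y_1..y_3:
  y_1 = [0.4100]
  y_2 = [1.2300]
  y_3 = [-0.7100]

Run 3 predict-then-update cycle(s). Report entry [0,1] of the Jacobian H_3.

step 1: x^-=[-1.9650, 2.7500]  P^-=[0.9562 0.1240; 0.1240 0.7800]  H_jac=[-0.2407 -0.1720]  S=[0.4888]  K=[-0.5146; -0.3356]  nu=[-1.7812]  x^+=[-1.0484, 3.3477]  P^+=[0.8268 0.0396; 0.0396 0.7250]
step 2: x^-=[-0.7136, 3.3477]  P^-=[1.0619 0.1261; 0.1261 0.9250]  H_jac=[-0.2857 -0.0609]  S=[0.4945]  K=[-0.6291; -0.1868]  nu=[-0.5508]  x^+=[-0.3671, 3.4506]  P^+=[0.8662 0.0680; 0.0680 0.9077]
step 3: x^-=[-0.0220, 3.4506]  P^-=[1.1089 0.1728; 0.1728 1.1077]  H_jac=[-0.2898 -0.0019]  S=[0.4933]  K=[-0.6521; -0.1056]  nu=[-2.2872]  x^+=[1.4693, 3.6922]  P^+=[0.8992 0.1388; 0.1388 1.1022]

H_jac[0,1] = -0.0019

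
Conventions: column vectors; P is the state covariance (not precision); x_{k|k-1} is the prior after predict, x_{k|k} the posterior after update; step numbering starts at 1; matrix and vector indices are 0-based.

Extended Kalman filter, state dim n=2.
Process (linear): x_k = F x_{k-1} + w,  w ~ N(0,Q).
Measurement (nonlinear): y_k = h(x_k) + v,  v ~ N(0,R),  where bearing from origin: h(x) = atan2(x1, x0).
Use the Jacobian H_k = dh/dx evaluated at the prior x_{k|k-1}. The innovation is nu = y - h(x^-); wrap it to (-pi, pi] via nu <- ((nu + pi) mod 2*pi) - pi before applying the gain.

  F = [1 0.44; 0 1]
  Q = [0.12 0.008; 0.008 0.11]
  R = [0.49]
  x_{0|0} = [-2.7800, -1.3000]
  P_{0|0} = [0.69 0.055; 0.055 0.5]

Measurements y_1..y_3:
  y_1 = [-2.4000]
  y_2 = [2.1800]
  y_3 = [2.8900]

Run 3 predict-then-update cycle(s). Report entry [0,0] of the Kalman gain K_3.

step 1: x^-=[-3.3520, -1.3000]  P^-=[0.9552 0.2830; 0.2830 0.6100]  H_jac=[0.1006 -0.2593]  S=[0.5259]  K=[0.0431; -0.2467]  nu=[0.3716]  x^+=[-3.3360, -1.3917]  P^+=[0.9542 0.2886; 0.2886 0.5780]
step 2: x^-=[-3.9483, -1.3917]  P^-=[1.4401 0.5509; 0.5509 0.6880]  H_jac=[0.0794 -0.2253]  S=[0.5143]  K=[-0.0190; -0.2163]  nu=[-1.3005]  x^+=[-3.9236, -1.1104]  P^+=[1.4399 0.5488; 0.5488 0.6639]
step 3: x^-=[-4.4122, -1.1104]  P^-=[2.1714 0.8489; 0.8489 0.7739]  H_jac=[0.0536 -0.2131]  S=[0.5120]  K=[-0.1259; -0.2333]  nu=[-0.4981]  x^+=[-4.3495, -0.9942]  P^+=[2.1633 0.8339; 0.8339 0.7461]

K[0,0] = -0.1259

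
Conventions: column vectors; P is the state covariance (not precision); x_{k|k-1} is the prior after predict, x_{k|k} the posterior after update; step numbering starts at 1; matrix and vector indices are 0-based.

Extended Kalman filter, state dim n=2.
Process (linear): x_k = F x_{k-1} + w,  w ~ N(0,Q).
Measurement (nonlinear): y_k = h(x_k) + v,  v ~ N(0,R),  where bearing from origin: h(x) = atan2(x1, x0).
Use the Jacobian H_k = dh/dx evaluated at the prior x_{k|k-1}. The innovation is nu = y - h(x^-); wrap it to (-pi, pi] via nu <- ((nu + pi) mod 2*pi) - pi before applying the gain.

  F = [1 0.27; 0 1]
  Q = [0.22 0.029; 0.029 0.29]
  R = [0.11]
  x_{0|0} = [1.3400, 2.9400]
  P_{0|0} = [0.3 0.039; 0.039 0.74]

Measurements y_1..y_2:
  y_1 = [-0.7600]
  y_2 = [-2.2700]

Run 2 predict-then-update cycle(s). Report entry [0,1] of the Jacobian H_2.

H_jac[0,1] = 0.2259

step 1: x^-=[2.1338, 2.9400]  P^-=[0.5950 0.2678; 0.2678 1.0300]  H_jac=[-0.2228 0.1617]  S=[0.1472]  K=[-0.6065; 0.7263]  nu=[-1.7030]  x^+=[3.1666, 1.7032]  P^+=[0.5409 0.3326; 0.3326 0.9524]
step 2: x^-=[3.6265, 1.7032]  P^-=[1.0099 0.6188; 0.6188 1.2424]  H_jac=[-0.1061 0.2259]  S=[0.1551]  K=[0.2104; 1.3862]  nu=[-2.7091]  x^+=[3.0565, -2.0522]  P^+=[1.0031 0.5735; 0.5735 0.9443]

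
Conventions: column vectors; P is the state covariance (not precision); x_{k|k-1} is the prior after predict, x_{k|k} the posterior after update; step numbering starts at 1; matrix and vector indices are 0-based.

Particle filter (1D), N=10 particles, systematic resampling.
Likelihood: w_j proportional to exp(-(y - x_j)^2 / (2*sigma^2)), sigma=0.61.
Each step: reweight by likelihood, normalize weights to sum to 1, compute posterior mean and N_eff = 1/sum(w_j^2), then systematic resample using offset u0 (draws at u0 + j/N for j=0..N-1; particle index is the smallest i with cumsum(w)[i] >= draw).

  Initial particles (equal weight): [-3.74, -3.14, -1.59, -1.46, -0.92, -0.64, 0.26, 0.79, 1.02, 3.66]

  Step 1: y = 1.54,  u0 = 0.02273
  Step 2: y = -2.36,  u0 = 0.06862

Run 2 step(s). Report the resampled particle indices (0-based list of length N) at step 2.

step 1: w=[0.0000, 0.0000, 0.0000, 0.0000, 0.0002, 0.0013, 0.0864, 0.3669, 0.5433, 0.0019]  mean=0.8722  Neff=2.2872  idx=[6, 7, 7, 7, 7, 8, 8, 8, 8, 8]
step 2: w=[0.9289, 0.0153, 0.0153, 0.0153, 0.0153, 0.0020, 0.0020, 0.0020, 0.0020, 0.0020]  mean=0.3000  Neff=1.1578  idx=[0, 0, 0, 0, 0, 0, 0, 0, 0, 3]

resampled_idx = [0, 0, 0, 0, 0, 0, 0, 0, 0, 3]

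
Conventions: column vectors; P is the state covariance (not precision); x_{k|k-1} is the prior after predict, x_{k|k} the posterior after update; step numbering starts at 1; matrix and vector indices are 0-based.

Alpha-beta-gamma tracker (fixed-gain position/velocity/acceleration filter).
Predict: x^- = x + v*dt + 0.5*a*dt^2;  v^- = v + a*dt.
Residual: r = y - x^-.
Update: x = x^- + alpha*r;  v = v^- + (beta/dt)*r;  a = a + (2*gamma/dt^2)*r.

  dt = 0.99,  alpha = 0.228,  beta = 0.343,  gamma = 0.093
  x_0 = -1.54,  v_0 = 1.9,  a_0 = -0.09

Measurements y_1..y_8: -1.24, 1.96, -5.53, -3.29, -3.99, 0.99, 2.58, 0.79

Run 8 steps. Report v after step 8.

v_post = 7.9546

step 1: x_pred=0.2969  r=-1.5369  x^+=-0.0535  v^+=1.2784  a^+=-0.3817
step 2: x_pred=1.0251  r=0.9349  x^+=1.2382  v^+=1.2245  a^+=-0.2042
step 3: x_pred=2.3504  r=-7.8804  x^+=0.5537  v^+=-1.7080  a^+=-1.6998
step 4: x_pred=-1.9702  r=-1.3198  x^+=-2.2711  v^+=-3.8480  a^+=-1.9502
step 5: x_pred=-7.0364  r=3.0464  x^+=-6.3418  v^+=-4.7233  a^+=-1.3721
step 6: x_pred=-11.6902  r=12.6802  x^+=-8.7991  v^+=-1.6884  a^+=1.0343
step 7: x_pred=-9.9638  r=12.5438  x^+=-7.1038  v^+=3.6816  a^+=3.4148
step 8: x_pred=-1.7856  r=2.5756  x^+=-1.1984  v^+=7.9546  a^+=3.9036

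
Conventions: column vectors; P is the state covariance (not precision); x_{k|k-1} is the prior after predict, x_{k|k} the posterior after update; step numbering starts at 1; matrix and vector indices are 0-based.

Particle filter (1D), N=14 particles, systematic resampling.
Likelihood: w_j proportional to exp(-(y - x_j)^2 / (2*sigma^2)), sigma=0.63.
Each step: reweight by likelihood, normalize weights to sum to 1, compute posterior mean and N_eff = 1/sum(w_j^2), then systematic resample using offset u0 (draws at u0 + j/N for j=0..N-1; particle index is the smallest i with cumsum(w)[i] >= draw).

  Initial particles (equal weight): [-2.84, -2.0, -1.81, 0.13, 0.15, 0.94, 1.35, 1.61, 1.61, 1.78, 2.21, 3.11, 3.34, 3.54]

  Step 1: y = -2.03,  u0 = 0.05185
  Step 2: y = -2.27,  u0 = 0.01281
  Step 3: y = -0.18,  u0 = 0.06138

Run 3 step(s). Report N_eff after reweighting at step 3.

step 1: w=[0.1836, 0.4192, 0.3949, 0.0012, 0.0011, 0.0000, 0.0000, 0.0000, 0.0000, 0.0000, 0.0000, 0.0000, 0.0000, 0.0000]  mean=-2.0744  Neff=2.7366  idx=[0, 0, 1, 1, 1, 1, 1, 1, 2, 2, 2, 2, 2, 2]
step 2: w=[0.0583, 0.0583, 0.0800, 0.0800, 0.0800, 0.0800, 0.0800, 0.0800, 0.0672, 0.0672, 0.0672, 0.0672, 0.0672, 0.0672]  mean=-2.0213  Neff=13.8262  idx=[0, 1, 2, 3, 4, 5, 6, 6, 7, 8, 9, 11, 12, 13]
step 3: w=[0.0005, 0.0005, 0.0542, 0.0542, 0.0542, 0.0542, 0.0542, 0.0542, 0.0542, 0.1239, 0.1239, 0.1239, 0.1239, 0.1239]  mean=-1.8831  Neff=10.2758  idx=[3, 4, 5, 7, 8, 9, 9, 10, 11, 11, 12, 12, 13, 13]

N_eff = 10.2758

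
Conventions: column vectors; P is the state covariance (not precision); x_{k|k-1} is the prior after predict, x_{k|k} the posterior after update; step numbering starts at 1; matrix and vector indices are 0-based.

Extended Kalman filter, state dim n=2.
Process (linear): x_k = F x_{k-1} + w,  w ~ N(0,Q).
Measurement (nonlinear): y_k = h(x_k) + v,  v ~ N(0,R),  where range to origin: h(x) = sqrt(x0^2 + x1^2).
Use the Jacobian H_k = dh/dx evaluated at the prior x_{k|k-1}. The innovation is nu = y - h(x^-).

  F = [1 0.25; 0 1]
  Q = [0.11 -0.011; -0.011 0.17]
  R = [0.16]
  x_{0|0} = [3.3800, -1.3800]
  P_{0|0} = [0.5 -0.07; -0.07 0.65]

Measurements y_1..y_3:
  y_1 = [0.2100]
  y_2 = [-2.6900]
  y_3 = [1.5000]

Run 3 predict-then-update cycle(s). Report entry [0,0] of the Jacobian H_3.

step 1: x^-=[3.0350, -1.3800]  P^-=[0.6156 0.0815; 0.0815 0.8200]  H_jac=[0.9103 -0.4139]  S=[0.7492]  K=[0.7030; -0.3540]  nu=[-3.1240]  x^+=[0.8389, -0.2741]  P^+=[0.2454 0.2679; 0.2679 0.7261]
step 2: x^-=[0.7704, -0.2741]  P^-=[0.5347 0.4385; 0.4385 0.8961]  H_jac=[0.9421 -0.3352]  S=[0.4584]  K=[0.7784; 0.2459]  nu=[-3.5077]  x^+=[-1.9600, -1.1365]  P^+=[0.2570 0.3507; 0.3507 0.8684]
step 3: x^-=[-2.2442, -1.1365]  P^-=[0.5966 0.5568; 0.5568 1.0384]  H_jac=[-0.8921 -0.4518]  S=[1.2957]  K=[-0.6050; -0.7455]  nu=[-1.0155]  x^+=[-1.6298, -0.3794]  P^+=[0.1224 -0.0275; -0.0275 0.3183]

H_jac[0,0] = -0.8921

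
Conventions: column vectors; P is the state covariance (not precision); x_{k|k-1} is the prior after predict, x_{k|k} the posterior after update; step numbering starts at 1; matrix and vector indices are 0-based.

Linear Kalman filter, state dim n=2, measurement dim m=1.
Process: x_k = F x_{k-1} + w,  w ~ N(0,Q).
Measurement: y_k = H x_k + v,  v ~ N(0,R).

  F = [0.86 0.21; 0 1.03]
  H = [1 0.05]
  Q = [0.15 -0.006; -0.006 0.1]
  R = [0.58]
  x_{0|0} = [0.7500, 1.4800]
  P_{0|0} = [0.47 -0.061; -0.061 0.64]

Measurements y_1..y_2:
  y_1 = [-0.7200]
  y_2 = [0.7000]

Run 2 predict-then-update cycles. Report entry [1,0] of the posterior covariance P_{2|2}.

P_post[1,0] = 0.0896

step 1: x^-=[0.9558, 1.5244]  P^-=[0.5038 0.0784; 0.0784 0.7790]  S=[1.0936]  K=[0.4643; 0.1073]  nu=[-1.7520]  x^+=[0.1424, 1.3364]  P^+=[0.2681 0.0239; 0.0239 0.7664]
step 2: x^-=[0.4031, 1.3765]  P^-=[0.3907 0.1810; 0.1810 0.9131]  S=[0.9911]  K=[0.4034; 0.2286]  nu=[0.2281]  x^+=[0.4951, 1.4286]  P^+=[0.2295 0.0896; 0.0896 0.8612]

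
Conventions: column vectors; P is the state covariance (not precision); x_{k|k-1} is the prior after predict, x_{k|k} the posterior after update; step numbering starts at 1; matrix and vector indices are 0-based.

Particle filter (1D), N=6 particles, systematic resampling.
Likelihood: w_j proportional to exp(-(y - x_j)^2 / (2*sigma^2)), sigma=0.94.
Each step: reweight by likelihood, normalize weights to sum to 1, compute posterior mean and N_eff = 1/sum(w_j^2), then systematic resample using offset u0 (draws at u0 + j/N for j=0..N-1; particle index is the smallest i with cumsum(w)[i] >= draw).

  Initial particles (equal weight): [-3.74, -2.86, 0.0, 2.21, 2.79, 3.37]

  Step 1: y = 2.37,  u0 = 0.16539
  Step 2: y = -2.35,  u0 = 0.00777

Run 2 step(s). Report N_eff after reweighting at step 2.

step 1: w=[0.0000, 0.0000, 0.0167, 0.3942, 0.3620, 0.2271]  mean=2.6466  Neff=2.9559  idx=[3, 3, 4, 4, 5, 5]
step 2: w=[0.4796, 0.4796, 0.0199, 0.0199, 0.0006, 0.0006]  mean=2.2344  Neff=2.1703  idx=[0, 0, 0, 1, 1, 1]

N_eff = 2.1703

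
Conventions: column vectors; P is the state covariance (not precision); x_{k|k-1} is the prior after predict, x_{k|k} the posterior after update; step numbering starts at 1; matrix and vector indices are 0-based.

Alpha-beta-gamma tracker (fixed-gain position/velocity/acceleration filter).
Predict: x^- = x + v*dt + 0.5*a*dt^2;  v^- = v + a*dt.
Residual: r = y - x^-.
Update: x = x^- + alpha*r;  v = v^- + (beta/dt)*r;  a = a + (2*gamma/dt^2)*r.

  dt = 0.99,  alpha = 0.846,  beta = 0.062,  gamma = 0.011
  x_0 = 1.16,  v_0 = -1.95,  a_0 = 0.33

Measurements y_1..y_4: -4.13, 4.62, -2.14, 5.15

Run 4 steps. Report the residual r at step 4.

resid = 7.1944

step 1: x_pred=-0.6088  r=-3.5212  x^+=-3.5877  v^+=-1.8438  a^+=0.2510
step 2: x_pred=-5.2901  r=9.9101  x^+=3.0938  v^+=-0.9747  a^+=0.4734
step 3: x_pred=2.3608  r=-4.5008  x^+=-1.4469  v^+=-0.7879  a^+=0.3724
step 4: x_pred=-2.0444  r=7.1944  x^+=4.0421  v^+=0.0313  a^+=0.5339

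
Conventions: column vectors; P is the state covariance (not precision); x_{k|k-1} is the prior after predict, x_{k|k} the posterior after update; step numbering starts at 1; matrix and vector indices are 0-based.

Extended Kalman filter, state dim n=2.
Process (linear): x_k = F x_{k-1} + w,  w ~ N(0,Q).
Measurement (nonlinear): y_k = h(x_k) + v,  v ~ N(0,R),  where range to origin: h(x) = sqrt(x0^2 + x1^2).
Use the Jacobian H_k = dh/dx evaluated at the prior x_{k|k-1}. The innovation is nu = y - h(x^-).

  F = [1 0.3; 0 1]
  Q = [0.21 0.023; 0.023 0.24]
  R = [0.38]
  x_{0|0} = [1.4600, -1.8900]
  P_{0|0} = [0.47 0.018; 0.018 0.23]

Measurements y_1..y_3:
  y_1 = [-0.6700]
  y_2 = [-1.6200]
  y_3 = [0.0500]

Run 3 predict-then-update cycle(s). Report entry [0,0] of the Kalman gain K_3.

K[0,0] = 0.7241

step 1: x^-=[0.8930, -1.8900]  P^-=[0.7115 0.1100; 0.1100 0.4700]  H_jac=[0.4272 -0.9042]  S=[0.8091]  K=[0.2527; -0.4671]  nu=[-2.7603]  x^+=[0.1953, -0.6005]  P^+=[0.6598 0.2055; 0.2055 0.2934]
step 2: x^-=[0.0152, -0.6005]  P^-=[1.0195 0.3166; 0.3166 0.5334]  H_jac=[0.0253 -0.9997]  S=[0.8978]  K=[-0.3238; -0.5851]  nu=[-2.2207]  x^+=[0.7343, 0.6988]  P^+=[0.9254 0.1465; 0.1465 0.2261]
step 3: x^-=[0.9439, 0.6988]  P^-=[1.2436 0.2373; 0.2373 0.4661]  H_jac=[0.8037 0.5950]  S=[1.5753]  K=[0.7241; 0.2971]  nu=[-1.1244]  x^+=[0.1297, 0.3647]  P^+=[0.4176 -0.1016; -0.1016 0.3270]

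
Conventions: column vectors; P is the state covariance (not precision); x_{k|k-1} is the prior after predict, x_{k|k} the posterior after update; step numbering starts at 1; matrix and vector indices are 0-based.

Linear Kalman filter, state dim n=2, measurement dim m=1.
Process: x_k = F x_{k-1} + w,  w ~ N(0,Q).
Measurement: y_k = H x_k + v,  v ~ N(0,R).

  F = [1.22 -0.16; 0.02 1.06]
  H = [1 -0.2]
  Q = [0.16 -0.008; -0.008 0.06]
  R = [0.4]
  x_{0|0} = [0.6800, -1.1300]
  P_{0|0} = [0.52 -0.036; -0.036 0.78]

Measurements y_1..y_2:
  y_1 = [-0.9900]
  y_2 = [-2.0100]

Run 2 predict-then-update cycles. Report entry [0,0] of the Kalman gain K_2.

K[0,0] = 0.5669

step 1: x^-=[1.0104, -1.1842]  P^-=[0.9680 -0.1740; -0.1740 0.9351]  S=[1.4750]  K=[0.6799; -0.2448]  nu=[-2.2372]  x^+=[-0.5106, -0.6366]  P^+=[0.2862 0.0714; 0.0714 0.8467]
step 2: x^-=[-0.5211, -0.6850]  P^-=[0.5798 -0.0525; -0.0525 1.0145]  S=[1.0414]  K=[0.5669; -0.2452]  nu=[-1.6259]  x^+=[-1.4427, -0.2863]  P^+=[0.2452 0.0923; 0.0923 0.9519]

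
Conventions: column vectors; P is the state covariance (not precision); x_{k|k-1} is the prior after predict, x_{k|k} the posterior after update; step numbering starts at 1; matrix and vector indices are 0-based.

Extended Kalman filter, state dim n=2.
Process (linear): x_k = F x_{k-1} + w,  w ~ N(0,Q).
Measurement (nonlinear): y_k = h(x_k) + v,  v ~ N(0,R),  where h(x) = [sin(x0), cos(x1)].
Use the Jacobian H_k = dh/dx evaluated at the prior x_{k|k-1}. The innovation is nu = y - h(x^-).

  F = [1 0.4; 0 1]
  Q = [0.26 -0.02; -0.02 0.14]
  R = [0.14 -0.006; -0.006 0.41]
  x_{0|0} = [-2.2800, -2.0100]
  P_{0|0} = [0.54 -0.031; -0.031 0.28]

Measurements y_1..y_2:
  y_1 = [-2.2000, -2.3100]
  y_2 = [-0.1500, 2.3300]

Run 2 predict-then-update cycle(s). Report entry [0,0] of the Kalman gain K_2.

step 1: x^-=[-3.0840, -2.0100]  P^-=[0.8200 0.0610; 0.0610 0.4200]  H_jac=[-0.9983 0.0000; 0.0000 0.9051]  S=[0.9573 -0.0611; -0.0611 0.7541]  K=[-0.8549 0.0039; -0.0316 0.5016]  nu=[-2.1424, -1.8848]  x^+=[-1.2598, -2.8876]  P^+=[0.1199 0.0074; 0.0074 0.2274]
step 2: x^-=[-2.4148, -2.8876]  P^-=[0.4223 0.0784; 0.0784 0.3674]  H_jac=[-0.7473 0.0000; 0.0000 0.2512]  S=[0.3758 -0.0207; -0.0207 0.4332]  K=[-0.8393 0.0053; -0.1446 0.2062]  nu=[0.5144, 3.2979]  x^+=[-2.8291, -2.2821]  P^+=[0.1573 0.0287; 0.0287 0.3399]

K[0,0] = -0.8393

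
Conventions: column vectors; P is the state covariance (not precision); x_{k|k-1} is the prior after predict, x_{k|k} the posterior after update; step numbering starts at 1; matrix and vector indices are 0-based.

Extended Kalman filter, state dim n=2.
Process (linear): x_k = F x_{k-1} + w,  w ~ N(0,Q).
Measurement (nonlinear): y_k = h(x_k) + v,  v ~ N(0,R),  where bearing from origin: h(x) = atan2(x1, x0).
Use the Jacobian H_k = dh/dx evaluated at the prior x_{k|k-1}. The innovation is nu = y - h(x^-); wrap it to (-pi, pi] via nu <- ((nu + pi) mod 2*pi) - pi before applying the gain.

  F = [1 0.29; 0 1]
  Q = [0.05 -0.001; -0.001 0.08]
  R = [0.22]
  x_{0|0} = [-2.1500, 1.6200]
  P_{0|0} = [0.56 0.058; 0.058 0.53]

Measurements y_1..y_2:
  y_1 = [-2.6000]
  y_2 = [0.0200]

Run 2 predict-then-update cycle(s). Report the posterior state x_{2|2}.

step 1: x^-=[-1.6802, 1.6200]  P^-=[0.6882 0.2107; 0.2107 0.6100]  H_jac=[-0.2974 -0.3084]  S=[0.3775]  K=[-0.7142; -0.6643]  nu=[1.3088]  x^+=[-2.6149, 0.7506]  P^+=[0.4956 0.0316; 0.0316 0.4434]
step 2: x^-=[-2.3973, 0.7506]  P^-=[0.6012 0.1592; 0.1592 0.5234]  H_jac=[-0.1189 -0.3799]  S=[0.3184]  K=[-0.4145; -0.6839]  nu=[-2.8182]  x^+=[-1.2292, 2.6779]  P^+=[0.5465 0.0689; 0.0689 0.3745]

x_post = [-1.2292, 2.6779]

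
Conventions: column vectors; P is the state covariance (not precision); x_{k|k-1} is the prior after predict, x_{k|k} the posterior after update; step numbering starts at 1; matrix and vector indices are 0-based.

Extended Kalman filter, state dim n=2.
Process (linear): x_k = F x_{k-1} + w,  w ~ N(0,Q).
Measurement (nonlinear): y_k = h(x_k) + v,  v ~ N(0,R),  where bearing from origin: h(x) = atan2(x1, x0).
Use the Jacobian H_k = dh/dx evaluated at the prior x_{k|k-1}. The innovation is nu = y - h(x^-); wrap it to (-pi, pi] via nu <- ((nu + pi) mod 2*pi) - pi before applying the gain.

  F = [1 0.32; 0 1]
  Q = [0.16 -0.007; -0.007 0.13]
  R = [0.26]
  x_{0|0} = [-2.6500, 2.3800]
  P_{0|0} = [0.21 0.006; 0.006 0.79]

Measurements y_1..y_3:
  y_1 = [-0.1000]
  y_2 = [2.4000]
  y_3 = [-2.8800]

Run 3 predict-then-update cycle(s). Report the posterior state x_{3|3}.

x_post = [-0.2128, 3.3911]

step 1: x^-=[-1.8884, 2.3800]  P^-=[0.4547 0.2518; 0.2518 0.9200]  H_jac=[-0.2578 -0.2046]  S=[0.3553]  K=[-0.4750; -0.7125]  nu=[-2.3415]  x^+=[-0.7762, 4.0483]  P^+=[0.3746 0.1316; 0.1316 0.7396]
step 2: x^-=[0.5192, 4.0483]  P^-=[0.6945 0.3612; 0.3612 0.8696]  H_jac=[-0.2430 0.0312]  S=[0.2964]  K=[-0.5315; -0.2047]  nu=[0.9568]  x^+=[0.0107, 3.8524]  P^+=[0.6108 0.3290; 0.3290 0.8572]
step 3: x^-=[1.2435, 3.8524]  P^-=[1.0691 0.5963; 0.5963 0.9872]  H_jac=[-0.2351 0.0759]  S=[0.3035]  K=[-0.6790; -0.2151]  nu=[2.1446]  x^+=[-0.2128, 3.3911]  P^+=[0.9292 0.5520; 0.5520 0.9732]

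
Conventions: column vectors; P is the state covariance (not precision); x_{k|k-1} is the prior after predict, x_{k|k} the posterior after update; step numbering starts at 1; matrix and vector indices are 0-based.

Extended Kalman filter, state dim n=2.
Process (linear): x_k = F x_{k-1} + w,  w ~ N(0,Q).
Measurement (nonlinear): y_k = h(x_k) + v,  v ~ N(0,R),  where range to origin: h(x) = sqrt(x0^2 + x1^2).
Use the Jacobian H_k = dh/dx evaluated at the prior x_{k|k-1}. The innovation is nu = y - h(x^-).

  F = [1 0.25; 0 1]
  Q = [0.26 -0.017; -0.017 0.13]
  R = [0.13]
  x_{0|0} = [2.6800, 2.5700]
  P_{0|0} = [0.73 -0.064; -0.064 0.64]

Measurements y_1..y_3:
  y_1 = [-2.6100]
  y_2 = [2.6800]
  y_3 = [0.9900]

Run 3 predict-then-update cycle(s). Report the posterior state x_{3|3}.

x_post = [-1.4210, -0.2589]

step 1: x^-=[3.3225, 2.5700]  P^-=[0.9980 0.0790; 0.0790 0.7700]  H_jac=[0.7910 0.6118]  S=[1.1191]  K=[0.7486; 0.4768]  nu=[-6.8105]  x^+=[-1.7756, -0.6773]  P^+=[0.3709 -0.3204; -0.3204 0.5156]
step 2: x^-=[-1.9449, -0.6773]  P^-=[0.5029 -0.2085; -0.2085 0.6456]  H_jac=[-0.9444 -0.3289]  S=[0.5188]  K=[-0.7832; -0.0296]  nu=[0.6205]  x^+=[-2.4310, -0.6956]  P^+=[0.1846 -0.2206; -0.2206 0.6451]
step 3: x^-=[-2.6049, -0.6956]  P^-=[0.3747 -0.0763; -0.0763 0.7751]  H_jac=[-0.9661 -0.2580]  S=[0.4933]  K=[-0.6939; -0.2560]  nu=[-1.7062]  x^+=[-1.4210, -0.2589]  P^+=[0.1371 -0.1639; -0.1639 0.7428]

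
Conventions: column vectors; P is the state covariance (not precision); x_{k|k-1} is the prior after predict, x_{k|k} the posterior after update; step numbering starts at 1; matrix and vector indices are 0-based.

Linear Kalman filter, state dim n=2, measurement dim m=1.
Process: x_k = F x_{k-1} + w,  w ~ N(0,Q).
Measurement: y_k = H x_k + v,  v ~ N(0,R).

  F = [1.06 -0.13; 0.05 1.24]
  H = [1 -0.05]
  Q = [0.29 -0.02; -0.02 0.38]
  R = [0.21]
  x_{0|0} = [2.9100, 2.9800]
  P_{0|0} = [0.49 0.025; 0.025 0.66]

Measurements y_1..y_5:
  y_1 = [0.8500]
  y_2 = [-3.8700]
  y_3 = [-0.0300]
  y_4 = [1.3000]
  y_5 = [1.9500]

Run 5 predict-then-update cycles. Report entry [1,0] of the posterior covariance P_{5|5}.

step 1: x^-=[2.6972, 3.8407]  P^-=[0.8448 -0.0677; -0.0677 1.3991]  S=[1.0651]  K=[0.7964; -0.1293]  nu=[-1.6552]  x^+=[1.3791, 4.0547]  P^+=[0.1693 0.0419; 0.0419 1.3813]
step 2: x^-=[0.9347, 5.0967]  P^-=[0.4921 -0.1789; -0.1789 2.5096]  S=[0.7262]  K=[0.6899; -0.4191]  nu=[-4.5499]  x^+=[-2.2041, 7.0035]  P^+=[0.1464 0.0311; 0.0311 2.3820]
step 3: x^-=[-3.2468, 8.5742]  P^-=[0.4862 -0.3556; -0.3556 4.0468]  S=[0.7419]  K=[0.6793; -0.7520]  nu=[3.6455]  x^+=[-0.7703, 5.8327]  P^+=[0.1438 0.0234; 0.0234 3.6273]
step 4: x^-=[-1.5748, 7.1941]  P^-=[0.5065 -0.5664; -0.5664 5.9606]  S=[0.7880]  K=[0.6786; -1.0970]  nu=[3.2345]  x^+=[0.6203, 3.6457]  P^+=[0.1435 0.0202; 0.0202 5.0122]
step 5: x^-=[0.1836, 4.5517]  P^-=[0.5304 -0.7939; -0.7939 8.0897]  S=[0.8400]  K=[0.6787; -1.4266]  nu=[1.9940]  x^+=[1.5369, 1.7070]  P^+=[0.1435 0.0194; 0.0194 6.3800]

P_post[1,0] = 0.0194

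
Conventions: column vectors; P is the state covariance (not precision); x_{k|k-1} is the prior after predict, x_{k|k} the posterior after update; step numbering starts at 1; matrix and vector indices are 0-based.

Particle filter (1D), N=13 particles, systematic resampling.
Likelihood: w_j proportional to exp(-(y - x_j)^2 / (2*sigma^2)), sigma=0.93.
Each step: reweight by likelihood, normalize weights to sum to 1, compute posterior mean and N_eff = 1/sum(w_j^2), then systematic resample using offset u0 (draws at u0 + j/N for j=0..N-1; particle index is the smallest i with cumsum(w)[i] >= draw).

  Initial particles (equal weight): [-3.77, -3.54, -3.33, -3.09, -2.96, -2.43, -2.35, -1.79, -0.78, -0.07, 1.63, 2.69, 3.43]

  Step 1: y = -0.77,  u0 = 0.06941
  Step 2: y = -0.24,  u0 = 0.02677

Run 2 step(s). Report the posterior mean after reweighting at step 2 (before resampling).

post_mean = -0.5847

step 1: w=[0.0019, 0.0041, 0.0077, 0.0152, 0.0214, 0.0695, 0.0808, 0.1874, 0.3419, 0.2576, 0.0122, 0.0003, 0.0000]  mean=-1.1154  Neff=4.3359  idx=[5, 6, 7, 7, 7, 8, 8, 8, 8, 9, 9, 9, 10]
step 2: w=[0.0085, 0.0104, 0.0339, 0.0339, 0.0339, 0.1150, 0.1150, 0.1150, 0.1150, 0.1338, 0.1338, 0.1338, 0.0180]  mean=-0.5847  Neff=9.0459  idx=[2, 4, 5, 6, 6, 7, 8, 8, 9, 10, 10, 11, 11]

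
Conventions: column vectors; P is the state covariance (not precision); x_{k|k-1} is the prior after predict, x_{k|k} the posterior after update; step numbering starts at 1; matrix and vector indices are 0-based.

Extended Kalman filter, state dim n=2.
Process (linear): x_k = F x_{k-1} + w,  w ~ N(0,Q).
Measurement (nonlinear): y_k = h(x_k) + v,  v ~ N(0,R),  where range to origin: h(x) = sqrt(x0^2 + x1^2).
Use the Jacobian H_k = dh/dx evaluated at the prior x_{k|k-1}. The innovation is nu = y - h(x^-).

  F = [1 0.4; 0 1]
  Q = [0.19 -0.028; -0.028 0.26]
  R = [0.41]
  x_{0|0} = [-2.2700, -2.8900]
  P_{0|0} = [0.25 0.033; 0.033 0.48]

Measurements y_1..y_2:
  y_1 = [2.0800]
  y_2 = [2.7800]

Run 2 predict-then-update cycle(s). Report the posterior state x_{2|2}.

x_post = [-2.7166, -1.4061]

step 1: x^-=[-3.4260, -2.8900]  P^-=[0.5432 0.1970; 0.1970 0.7400]  H_jac=[-0.7644 -0.6448]  S=[1.2292]  K=[-0.4411; -0.5107]  nu=[-2.4021]  x^+=[-2.3664, -1.6633]  P^+=[0.3040 -0.0799; -0.0799 0.4194]
step 2: x^-=[-3.0317, -1.6633]  P^-=[0.4972 0.0599; 0.0599 0.6794]  H_jac=[-0.8767 -0.4810]  S=[0.9999]  K=[-0.4648; -0.3794]  nu=[-0.6780]  x^+=[-2.7166, -1.4061]  P^+=[0.2812 -0.1164; -0.1164 0.5355]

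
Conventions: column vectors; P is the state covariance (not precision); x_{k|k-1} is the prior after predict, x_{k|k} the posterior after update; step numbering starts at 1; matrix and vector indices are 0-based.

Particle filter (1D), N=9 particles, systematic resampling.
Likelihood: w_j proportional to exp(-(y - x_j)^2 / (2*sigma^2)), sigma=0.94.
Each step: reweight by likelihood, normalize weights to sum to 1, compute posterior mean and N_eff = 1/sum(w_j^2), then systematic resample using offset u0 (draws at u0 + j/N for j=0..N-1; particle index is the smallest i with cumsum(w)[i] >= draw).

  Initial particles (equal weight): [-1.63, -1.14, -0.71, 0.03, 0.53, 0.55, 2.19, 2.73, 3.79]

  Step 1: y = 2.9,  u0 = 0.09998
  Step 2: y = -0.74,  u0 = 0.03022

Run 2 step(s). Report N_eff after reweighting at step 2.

N_eff = 3.8400

step 1: w=[0.0000, 0.0000, 0.0003, 0.0038, 0.0169, 0.0178, 0.3044, 0.3983, 0.2586]  mean=2.7525  Neff=3.1373  idx=[6, 6, 6, 7, 7, 7, 8, 8, 8]
step 2: w=[0.2917, 0.2917, 0.2917, 0.0413, 0.0413, 0.0413, 0.0003, 0.0003, 0.0003]  mean=2.2585  Neff=3.8400  idx=[0, 0, 0, 1, 1, 2, 2, 2, 4]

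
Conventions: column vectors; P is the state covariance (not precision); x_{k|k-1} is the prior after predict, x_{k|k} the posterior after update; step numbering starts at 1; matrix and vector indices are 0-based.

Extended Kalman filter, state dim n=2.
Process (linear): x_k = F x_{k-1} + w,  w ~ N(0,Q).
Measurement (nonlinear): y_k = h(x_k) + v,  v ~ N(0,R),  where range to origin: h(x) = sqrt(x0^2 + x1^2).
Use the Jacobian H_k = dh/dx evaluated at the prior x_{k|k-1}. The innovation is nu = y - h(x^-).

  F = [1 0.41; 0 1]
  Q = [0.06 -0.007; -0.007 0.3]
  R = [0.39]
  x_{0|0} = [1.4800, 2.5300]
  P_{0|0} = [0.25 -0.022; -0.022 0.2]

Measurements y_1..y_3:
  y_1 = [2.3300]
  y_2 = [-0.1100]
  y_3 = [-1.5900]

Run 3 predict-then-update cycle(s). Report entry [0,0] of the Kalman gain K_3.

step 1: x^-=[2.5173, 2.5300]  P^-=[0.3256 0.0530; 0.0530 0.5000]  H_jac=[0.7053 0.7089]  S=[0.8562]  K=[0.3121; 0.4576]  nu=[-1.2390]  x^+=[2.1306, 1.9630]  P^+=[0.2422 -0.0693; -0.0693 0.3207]
step 2: x^-=[2.9355, 1.9630]  P^-=[0.2993 0.0552; 0.0552 0.6207]  H_jac=[0.8313 0.5559]  S=[0.8396]  K=[0.3329; 0.4656]  nu=[-3.6414]  x^+=[1.7234, 0.2676]  P^+=[0.2063 -0.0749; -0.0749 0.4387]
step 3: x^-=[1.8332, 0.2676]  P^-=[0.2786 0.0979; 0.0979 0.7387]  H_jac=[0.9895 0.1445]  S=[0.7062]  K=[0.4104; 0.2884]  nu=[-3.4426]  x^+=[0.4204, -0.7250]  P^+=[0.1596 0.0144; 0.0144 0.6800]

K[0,0] = 0.4104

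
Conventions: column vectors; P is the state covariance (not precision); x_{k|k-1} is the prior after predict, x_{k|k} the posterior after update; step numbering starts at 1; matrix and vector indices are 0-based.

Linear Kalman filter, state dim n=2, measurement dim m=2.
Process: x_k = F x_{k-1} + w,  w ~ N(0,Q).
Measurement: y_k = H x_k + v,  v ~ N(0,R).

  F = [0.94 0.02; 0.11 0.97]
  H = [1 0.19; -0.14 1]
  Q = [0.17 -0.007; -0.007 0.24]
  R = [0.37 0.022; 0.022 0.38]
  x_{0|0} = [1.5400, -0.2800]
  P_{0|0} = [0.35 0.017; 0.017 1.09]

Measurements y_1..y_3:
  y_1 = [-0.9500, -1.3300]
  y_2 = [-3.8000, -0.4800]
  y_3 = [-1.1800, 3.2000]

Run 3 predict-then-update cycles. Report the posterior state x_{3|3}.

step 1: x^-=[1.4420, -0.1022]  P^-=[0.4803 0.0659; 0.0659 1.2734]  S=[0.9213 0.2608; 0.2608 1.6444]  K=[0.5603 -0.0897; 0.1219 0.7495]  nu=[-2.3726, -1.0259]  x^+=[0.2046, -1.1604]  P^+=[0.2041 0.0068; 0.0068 0.2884]
step 2: x^-=[0.1691, -1.1031]  P^-=[0.3507 0.0259; 0.0259 0.5153]  S=[0.7491 0.0960; 0.0960 0.8949]  K=[0.4847 -0.0779; 0.0933 0.5617]  nu=[-3.7595, 0.6468]  x^+=[-1.7034, -1.0904]  P^+=[0.1765 0.0058; 0.0058 0.2163]
step 3: x^-=[-1.6230, -1.2451]  P^-=[0.3263 0.0207; 0.0207 0.4469]  S=[0.7203 0.0814; 0.0814 0.8275]  K=[0.4670 -0.0761; 0.0870 0.5280]  nu=[0.6796, 4.2179]  x^+=[-1.6266, 1.0411]  P^+=[0.1702 0.0052; 0.0052 0.2033]

x_post = [-1.6266, 1.0411]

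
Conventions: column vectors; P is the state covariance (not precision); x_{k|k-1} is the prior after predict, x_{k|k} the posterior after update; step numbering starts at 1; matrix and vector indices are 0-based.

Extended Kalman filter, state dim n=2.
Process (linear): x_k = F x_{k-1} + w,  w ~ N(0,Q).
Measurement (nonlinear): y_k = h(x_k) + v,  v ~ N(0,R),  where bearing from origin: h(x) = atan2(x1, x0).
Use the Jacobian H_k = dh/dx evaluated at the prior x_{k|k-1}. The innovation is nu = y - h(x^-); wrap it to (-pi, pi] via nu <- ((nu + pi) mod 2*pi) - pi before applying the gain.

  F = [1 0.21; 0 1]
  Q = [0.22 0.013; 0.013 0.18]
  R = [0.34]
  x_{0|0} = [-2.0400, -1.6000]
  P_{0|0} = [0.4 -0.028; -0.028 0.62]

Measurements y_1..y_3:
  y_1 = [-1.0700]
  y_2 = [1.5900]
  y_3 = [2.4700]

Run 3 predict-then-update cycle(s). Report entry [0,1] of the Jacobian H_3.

step 1: x^-=[-2.3760, -1.6000]  P^-=[0.6356 0.1152; 0.1152 0.8000]  H_jac=[0.1950 -0.2896]  S=[0.4182]  K=[0.2166; -0.5002]  nu=[1.4789]  x^+=[-2.0557, -2.3397]  P^+=[0.6160 0.1605; 0.1605 0.6954]
step 2: x^-=[-2.5471, -2.3397]  P^-=[0.9340 0.3195; 0.3195 0.8754]  H_jac=[0.1956 -0.2129]  S=[0.3888]  K=[0.2949; -0.3187]  nu=[-2.2946]  x^+=[-3.2237, -1.6086]  P^+=[0.9002 0.3561; 0.3561 0.8359]
step 3: x^-=[-3.5615, -1.6086]  P^-=[1.3066 0.5446; 0.5446 1.0159]  H_jac=[0.1053 -0.2332]  S=[0.3830]  K=[0.0277; -0.4688]  nu=[-1.0958]  x^+=[-3.5919, -1.0948]  P^+=[1.3063 0.5496; 0.5496 0.9317]

H_jac[0,1] = -0.2332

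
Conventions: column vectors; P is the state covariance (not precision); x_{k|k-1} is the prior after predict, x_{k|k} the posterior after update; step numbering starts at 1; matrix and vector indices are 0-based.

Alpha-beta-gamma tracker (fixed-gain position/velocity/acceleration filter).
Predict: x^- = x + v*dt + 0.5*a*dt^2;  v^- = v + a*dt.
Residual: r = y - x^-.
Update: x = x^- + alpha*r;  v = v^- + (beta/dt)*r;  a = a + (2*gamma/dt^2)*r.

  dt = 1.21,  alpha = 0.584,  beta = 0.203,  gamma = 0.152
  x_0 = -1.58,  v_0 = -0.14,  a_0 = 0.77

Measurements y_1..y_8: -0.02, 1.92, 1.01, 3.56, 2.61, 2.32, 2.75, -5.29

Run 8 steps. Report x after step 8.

step 1: x_pred=-1.1857  r=1.1657  x^+=-0.5049  v^+=0.9873  a^+=1.0120
step 2: x_pred=1.4305  r=0.4895  x^+=1.7164  v^+=2.2940  a^+=1.1137
step 3: x_pred=5.3073  r=-4.2973  x^+=2.7977  v^+=2.9206  a^+=0.2214
step 4: x_pred=6.4936  r=-2.9336  x^+=4.7804  v^+=2.6963  a^+=-0.3877
step 5: x_pred=7.7590  r=-5.1490  x^+=4.7520  v^+=1.3633  a^+=-1.4569
step 6: x_pred=5.3351  r=-3.0151  x^+=3.5743  v^+=-0.9054  a^+=-2.0829
step 7: x_pred=0.9540  r=1.7960  x^+=2.0029  v^+=-3.1244  a^+=-1.7100
step 8: x_pred=-3.0294  r=-2.2606  x^+=-4.3496  v^+=-5.5727  a^+=-2.1794

x_post = -4.3496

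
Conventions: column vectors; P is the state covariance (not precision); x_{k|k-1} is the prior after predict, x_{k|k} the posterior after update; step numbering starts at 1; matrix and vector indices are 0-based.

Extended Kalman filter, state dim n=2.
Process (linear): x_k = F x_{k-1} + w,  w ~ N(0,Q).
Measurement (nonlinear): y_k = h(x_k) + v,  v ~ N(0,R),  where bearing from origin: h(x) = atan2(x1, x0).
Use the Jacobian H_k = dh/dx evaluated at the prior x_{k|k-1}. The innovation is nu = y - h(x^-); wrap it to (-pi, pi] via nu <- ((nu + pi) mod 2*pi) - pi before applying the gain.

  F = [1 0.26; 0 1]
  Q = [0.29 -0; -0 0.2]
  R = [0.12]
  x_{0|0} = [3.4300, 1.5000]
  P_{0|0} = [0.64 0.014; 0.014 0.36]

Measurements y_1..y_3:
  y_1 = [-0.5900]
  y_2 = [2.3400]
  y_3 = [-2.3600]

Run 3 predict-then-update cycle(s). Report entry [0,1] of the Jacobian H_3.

step 1: x^-=[3.8200, 1.5000]  P^-=[0.9616 0.1076; 0.1076 0.5600]  H_jac=[-0.0891 0.2268]  S=[0.1521]  K=[-0.4026; 0.7721]  nu=[-0.9642]  x^+=[4.2082, 0.7555]  P^+=[0.9370 0.1549; 0.1549 0.4693]
step 2: x^-=[4.4047, 0.7555]  P^-=[1.3392 0.2769; 0.2769 0.6693]  H_jac=[-0.0378 0.2205]  S=[0.1499]  K=[0.0694; 0.9152]  nu=[2.1701]  x^+=[4.5554, 2.7416]  P^+=[1.3385 0.2674; 0.2674 0.5438]
step 3: x^-=[5.2682, 2.7416]  P^-=[1.8043 0.4088; 0.4088 0.7438]  H_jac=[-0.0777 0.1494]  S=[0.1380]  K=[-0.5738; 0.5748]  nu=[-2.8398]  x^+=[6.8978, 1.1092]  P^+=[1.7589 0.4543; 0.4543 0.6982]

H_jac[0,1] = 0.1494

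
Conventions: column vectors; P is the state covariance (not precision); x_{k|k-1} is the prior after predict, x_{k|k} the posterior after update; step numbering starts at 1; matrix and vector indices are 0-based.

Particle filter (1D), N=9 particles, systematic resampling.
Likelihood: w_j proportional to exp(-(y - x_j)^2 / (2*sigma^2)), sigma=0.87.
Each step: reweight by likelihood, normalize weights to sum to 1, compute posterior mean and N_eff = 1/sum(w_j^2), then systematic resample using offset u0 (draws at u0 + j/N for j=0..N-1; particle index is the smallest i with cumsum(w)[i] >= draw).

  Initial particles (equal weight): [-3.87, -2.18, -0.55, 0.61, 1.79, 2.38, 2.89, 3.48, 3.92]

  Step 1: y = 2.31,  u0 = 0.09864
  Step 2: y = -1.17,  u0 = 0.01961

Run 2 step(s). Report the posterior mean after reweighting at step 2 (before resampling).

post_mean = 1.8583

step 1: w=[0.0000, 0.0000, 0.0013, 0.0440, 0.2481, 0.2956, 0.2375, 0.1201, 0.0535]  mean=2.4875  Neff=4.4539  idx=[4, 4, 5, 5, 5, 6, 6, 7, 8]
step 2: w=[0.4445, 0.4445, 0.0352, 0.0352, 0.0352, 0.0027, 0.0027, 0.0001, 0.0000]  mean=1.8583  Neff=2.5068  idx=[0, 0, 0, 0, 1, 1, 1, 1, 2]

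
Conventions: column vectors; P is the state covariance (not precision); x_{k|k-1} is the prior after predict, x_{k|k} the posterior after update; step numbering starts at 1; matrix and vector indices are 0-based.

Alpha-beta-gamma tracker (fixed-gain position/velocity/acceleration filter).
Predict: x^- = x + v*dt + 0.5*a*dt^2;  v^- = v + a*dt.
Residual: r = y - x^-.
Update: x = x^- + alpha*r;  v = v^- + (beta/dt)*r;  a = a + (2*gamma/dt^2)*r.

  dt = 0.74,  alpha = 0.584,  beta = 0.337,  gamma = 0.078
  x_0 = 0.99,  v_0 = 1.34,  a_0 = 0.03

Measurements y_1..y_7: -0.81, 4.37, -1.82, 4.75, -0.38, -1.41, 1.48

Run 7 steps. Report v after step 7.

step 1: x_pred=1.9898  r=-2.7998  x^+=0.3547  v^+=0.0871  a^+=-0.7676
step 2: x_pred=0.2090  r=4.1610  x^+=2.6390  v^+=1.4140  a^+=0.4178
step 3: x_pred=3.7998  r=-5.6198  x^+=0.5178  v^+=-0.8361  a^+=-1.1832
step 4: x_pred=-0.4248  r=5.1748  x^+=2.5973  v^+=0.6450  a^+=0.2910
step 5: x_pred=3.1542  r=-3.5342  x^+=1.0902  v^+=-0.7492  a^+=-0.7158
step 6: x_pred=0.3398  r=-1.7498  x^+=-0.6821  v^+=-2.0758  a^+=-1.2143
step 7: x_pred=-2.5506  r=4.0306  x^+=-0.1967  v^+=-1.1388  a^+=-0.0661

v_post = -1.1388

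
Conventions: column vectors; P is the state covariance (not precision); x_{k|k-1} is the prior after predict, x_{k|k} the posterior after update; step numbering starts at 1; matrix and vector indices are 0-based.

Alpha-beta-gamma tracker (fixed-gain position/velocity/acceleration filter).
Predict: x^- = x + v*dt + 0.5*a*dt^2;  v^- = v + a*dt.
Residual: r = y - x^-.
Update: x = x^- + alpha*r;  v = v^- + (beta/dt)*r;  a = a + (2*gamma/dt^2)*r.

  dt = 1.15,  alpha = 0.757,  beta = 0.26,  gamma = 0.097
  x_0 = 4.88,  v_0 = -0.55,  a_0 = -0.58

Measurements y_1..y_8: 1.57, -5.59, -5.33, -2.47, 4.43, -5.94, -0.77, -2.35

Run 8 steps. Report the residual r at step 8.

resid = -4.9628

step 1: x_pred=3.8640  r=-2.2940  x^+=2.1274  v^+=-1.7356  a^+=-0.9165
step 2: x_pred=-0.4746  r=-5.1154  x^+=-4.3470  v^+=-3.9461  a^+=-1.6669
step 3: x_pred=-9.9873  r=4.6573  x^+=-6.4617  v^+=-4.8101  a^+=-0.9837
step 4: x_pred=-12.6439  r=10.1739  x^+=-4.9422  v^+=-3.6412  a^+=0.5087
step 5: x_pred=-8.7933  r=13.2233  x^+=1.2167  v^+=-0.0666  a^+=2.4485
step 6: x_pred=2.7592  r=-8.6992  x^+=-3.8261  v^+=0.7823  a^+=1.1724
step 7: x_pred=-2.1512  r=1.3812  x^+=-1.1056  v^+=2.4428  a^+=1.3750
step 8: x_pred=2.6128  r=-4.9628  x^+=-1.1440  v^+=2.9020  a^+=0.6470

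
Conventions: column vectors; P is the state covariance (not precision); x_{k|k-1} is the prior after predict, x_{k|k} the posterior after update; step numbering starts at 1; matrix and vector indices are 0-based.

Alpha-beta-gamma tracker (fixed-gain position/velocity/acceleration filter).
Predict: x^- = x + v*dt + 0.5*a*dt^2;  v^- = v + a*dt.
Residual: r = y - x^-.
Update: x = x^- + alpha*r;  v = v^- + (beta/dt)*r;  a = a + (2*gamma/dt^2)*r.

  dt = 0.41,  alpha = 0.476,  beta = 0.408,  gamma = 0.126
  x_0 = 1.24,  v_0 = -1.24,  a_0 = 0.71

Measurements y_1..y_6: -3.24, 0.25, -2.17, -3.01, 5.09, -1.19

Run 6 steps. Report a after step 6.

a_post = 5.4164

step 1: x_pred=0.7913  r=-4.0313  x^+=-1.1276  v^+=-4.9605  a^+=-5.3333
step 2: x_pred=-3.6097  r=3.8597  x^+=-1.7725  v^+=-3.3063  a^+=0.4528
step 3: x_pred=-3.0900  r=0.9200  x^+=-2.6521  v^+=-2.2052  a^+=1.8320
step 4: x_pred=-3.4022  r=0.3922  x^+=-3.2155  v^+=-1.0637  a^+=2.4199
step 5: x_pred=-3.4483  r=8.5383  x^+=0.6160  v^+=8.4250  a^+=15.2197
step 6: x_pred=5.3494  r=-6.5394  x^+=2.2367  v^+=8.1576  a^+=5.4164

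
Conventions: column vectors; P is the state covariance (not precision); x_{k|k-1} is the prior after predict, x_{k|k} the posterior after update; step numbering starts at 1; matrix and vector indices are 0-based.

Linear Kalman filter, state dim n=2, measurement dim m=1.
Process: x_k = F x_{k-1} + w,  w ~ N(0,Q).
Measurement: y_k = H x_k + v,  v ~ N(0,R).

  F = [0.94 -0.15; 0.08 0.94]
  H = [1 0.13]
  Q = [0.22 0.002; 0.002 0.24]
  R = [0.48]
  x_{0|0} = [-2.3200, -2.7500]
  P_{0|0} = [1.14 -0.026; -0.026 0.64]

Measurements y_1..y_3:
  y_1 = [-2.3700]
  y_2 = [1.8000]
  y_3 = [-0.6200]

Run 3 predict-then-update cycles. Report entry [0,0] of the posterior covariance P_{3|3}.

P_post[0,0] = 0.2703

step 1: x^-=[-1.7683, -2.7706]  P^-=[1.2490 -0.0252; -0.0252 0.8089]  S=[1.7362]  K=[0.7175; 0.0461]  nu=[-0.2415]  x^+=[-1.9416, -2.7817]  P^+=[0.3552 -0.0826; -0.0826 0.8052]
step 2: x^-=[-1.4078, -2.7702]  P^-=[0.5752 -0.1568; -0.1568 0.9413]  S=[1.0304]  K=[0.5385; -0.0334]  nu=[3.5680]  x^+=[0.5134, -2.8893]  P^+=[0.2764 -0.1383; -0.1383 0.9402]
step 3: x^-=[0.9160, -2.6749]  P^-=[0.5244 -0.2303; -0.2303 1.0517]  S=[0.9623]  K=[0.5138; -0.0972]  nu=[-1.1883]  x^+=[0.3054, -2.5594]  P^+=[0.2703 -0.1822; -0.1822 1.0426]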